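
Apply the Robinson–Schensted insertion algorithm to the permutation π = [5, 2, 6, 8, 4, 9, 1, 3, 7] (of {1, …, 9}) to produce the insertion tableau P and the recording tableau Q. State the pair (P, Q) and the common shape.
P = [1, 3, 7, 9] / [2, 4, 8] / [5, 6];  Q = [1, 3, 4, 6] / [2, 5, 9] / [7, 8];  common shape = (4, 3, 2)

Row-insert the values π_1, π_2, … into P one at a time, bumping the leftmost entry strictly greater than the inserted value down to the next row. The recording tableau Q records, in position (i, j), the step at which that cell was added to P.
  Insert 5 (step 1): P = [5];  Q = [1]
  Insert 2 (step 2): P = [2] / [5];  Q = [1] / [2]
  Insert 6 (step 3): P = [2, 6] / [5];  Q = [1, 3] / [2]
  Insert 8 (step 4): P = [2, 6, 8] / [5];  Q = [1, 3, 4] / [2]
  Insert 4 (step 5): P = [2, 4, 8] / [5, 6];  Q = [1, 3, 4] / [2, 5]
  Insert 9 (step 6): P = [2, 4, 8, 9] / [5, 6];  Q = [1, 3, 4, 6] / [2, 5]
  Insert 1 (step 7): P = [1, 4, 8, 9] / [2, 6] / [5];  Q = [1, 3, 4, 6] / [2, 5] / [7]
  Insert 3 (step 8): P = [1, 3, 8, 9] / [2, 4] / [5, 6];  Q = [1, 3, 4, 6] / [2, 5] / [7, 8]
  Insert 7 (step 9): P = [1, 3, 7, 9] / [2, 4, 8] / [5, 6];  Q = [1, 3, 4, 6] / [2, 5, 9] / [7, 8]
Final shape: (4, 3, 2).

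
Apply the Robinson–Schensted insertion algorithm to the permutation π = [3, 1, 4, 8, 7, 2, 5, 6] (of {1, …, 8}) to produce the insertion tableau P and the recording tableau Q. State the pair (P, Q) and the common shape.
P = [1, 2, 5, 6] / [3, 4, 7] / [8];  Q = [1, 3, 4, 8] / [2, 5, 7] / [6];  common shape = (4, 3, 1)

Row-insert the values π_1, π_2, … into P one at a time, bumping the leftmost entry strictly greater than the inserted value down to the next row. The recording tableau Q records, in position (i, j), the step at which that cell was added to P.
  Insert 3 (step 1): P = [3];  Q = [1]
  Insert 1 (step 2): P = [1] / [3];  Q = [1] / [2]
  Insert 4 (step 3): P = [1, 4] / [3];  Q = [1, 3] / [2]
  Insert 8 (step 4): P = [1, 4, 8] / [3];  Q = [1, 3, 4] / [2]
  Insert 7 (step 5): P = [1, 4, 7] / [3, 8];  Q = [1, 3, 4] / [2, 5]
  Insert 2 (step 6): P = [1, 2, 7] / [3, 4] / [8];  Q = [1, 3, 4] / [2, 5] / [6]
  Insert 5 (step 7): P = [1, 2, 5] / [3, 4, 7] / [8];  Q = [1, 3, 4] / [2, 5, 7] / [6]
  Insert 6 (step 8): P = [1, 2, 5, 6] / [3, 4, 7] / [8];  Q = [1, 3, 4, 8] / [2, 5, 7] / [6]
Final shape: (4, 3, 1).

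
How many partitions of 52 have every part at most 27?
p(52, parts ≤ 27) = 274251

Use the recurrence p(n, m) = p(n, m−1) + p(n−m, m): either the largest part is < m (count p(n, m−1)) or the largest part is exactly m (remove one copy of m, count p(n−m, m)). With p(0, ·) = 1 this gives p(52, parts ≤ 27) = 274251. (By conjugating Young diagrams, this also counts partitions of 52 into at most 27 parts.)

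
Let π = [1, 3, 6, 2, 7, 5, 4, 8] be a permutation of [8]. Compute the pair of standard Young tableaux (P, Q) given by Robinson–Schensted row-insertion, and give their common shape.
P = [1, 2, 4, 7, 8] / [3, 5] / [6];  Q = [1, 2, 3, 5, 8] / [4, 6] / [7];  common shape = (5, 2, 1)

Row-insert the values π_1, π_2, … into P one at a time, bumping the leftmost entry strictly greater than the inserted value down to the next row. The recording tableau Q records, in position (i, j), the step at which that cell was added to P.
  Insert 1 (step 1): P = [1];  Q = [1]
  Insert 3 (step 2): P = [1, 3];  Q = [1, 2]
  Insert 6 (step 3): P = [1, 3, 6];  Q = [1, 2, 3]
  Insert 2 (step 4): P = [1, 2, 6] / [3];  Q = [1, 2, 3] / [4]
  Insert 7 (step 5): P = [1, 2, 6, 7] / [3];  Q = [1, 2, 3, 5] / [4]
  Insert 5 (step 6): P = [1, 2, 5, 7] / [3, 6];  Q = [1, 2, 3, 5] / [4, 6]
  Insert 4 (step 7): P = [1, 2, 4, 7] / [3, 5] / [6];  Q = [1, 2, 3, 5] / [4, 6] / [7]
  Insert 8 (step 8): P = [1, 2, 4, 7, 8] / [3, 5] / [6];  Q = [1, 2, 3, 5, 8] / [4, 6] / [7]
Final shape: (5, 2, 1).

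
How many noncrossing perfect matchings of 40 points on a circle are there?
C_20 = 6564120420

These noncrossing handshakes are counted by the Catalan number C_n = (1/(n + 1)) · C(2n, n). For n = 20: C_20 = (1/21) · C(40, 20) = 137846528820/21 = 6564120420.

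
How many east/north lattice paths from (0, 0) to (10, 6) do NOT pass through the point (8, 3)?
Number of paths = 6358

Total paths from (0, 0) to (10, 6): C(16, 10) = 8008. Paths through (8, 3): (paths (0, 0) → (8, 3)) × (paths (8, 3) → (10, 6)) = C(11, 8) · C(5, 2) = 165 · 10 = 1650. Avoidance count = 8008 − 1650 = 6358.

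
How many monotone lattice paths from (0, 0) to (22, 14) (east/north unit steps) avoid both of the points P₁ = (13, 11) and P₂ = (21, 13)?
Number of paths = 1615830960

Inclusion–exclusion. Total paths: C(36, 22) = 3796297200. Through P₁: C(24, 13)·C(12, 9) = 549151680. Through P₂: C(34, 21)·C(2, 1) = 1855967520. Since P₁ is strictly southwest of P₂, a monotone path through both must visit P₁ then P₂; paths through both = C(24, 13)·C(10, 8)·C(2, 1) = 224652960. Avoid both = 3796297200 − 549151680 − 1855967520 + 224652960 = 1615830960.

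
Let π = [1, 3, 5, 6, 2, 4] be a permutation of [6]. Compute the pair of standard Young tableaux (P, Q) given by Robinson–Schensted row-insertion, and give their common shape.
P = [1, 2, 4, 6] / [3, 5];  Q = [1, 2, 3, 4] / [5, 6];  common shape = (4, 2)

Row-insert the values π_1, π_2, … into P one at a time, bumping the leftmost entry strictly greater than the inserted value down to the next row. The recording tableau Q records, in position (i, j), the step at which that cell was added to P.
  Insert 1 (step 1): P = [1];  Q = [1]
  Insert 3 (step 2): P = [1, 3];  Q = [1, 2]
  Insert 5 (step 3): P = [1, 3, 5];  Q = [1, 2, 3]
  Insert 6 (step 4): P = [1, 3, 5, 6];  Q = [1, 2, 3, 4]
  Insert 2 (step 5): P = [1, 2, 5, 6] / [3];  Q = [1, 2, 3, 4] / [5]
  Insert 4 (step 6): P = [1, 2, 4, 6] / [3, 5];  Q = [1, 2, 3, 4] / [5, 6]
Final shape: (4, 2).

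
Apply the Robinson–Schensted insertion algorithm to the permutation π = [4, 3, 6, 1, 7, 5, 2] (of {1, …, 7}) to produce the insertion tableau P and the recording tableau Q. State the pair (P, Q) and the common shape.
P = [1, 2, 7] / [3, 5] / [4, 6];  Q = [1, 3, 5] / [2, 6] / [4, 7];  common shape = (3, 2, 2)

Row-insert the values π_1, π_2, … into P one at a time, bumping the leftmost entry strictly greater than the inserted value down to the next row. The recording tableau Q records, in position (i, j), the step at which that cell was added to P.
  Insert 4 (step 1): P = [4];  Q = [1]
  Insert 3 (step 2): P = [3] / [4];  Q = [1] / [2]
  Insert 6 (step 3): P = [3, 6] / [4];  Q = [1, 3] / [2]
  Insert 1 (step 4): P = [1, 6] / [3] / [4];  Q = [1, 3] / [2] / [4]
  Insert 7 (step 5): P = [1, 6, 7] / [3] / [4];  Q = [1, 3, 5] / [2] / [4]
  Insert 5 (step 6): P = [1, 5, 7] / [3, 6] / [4];  Q = [1, 3, 5] / [2, 6] / [4]
  Insert 2 (step 7): P = [1, 2, 7] / [3, 5] / [4, 6];  Q = [1, 3, 5] / [2, 6] / [4, 7]
Final shape: (3, 2, 2).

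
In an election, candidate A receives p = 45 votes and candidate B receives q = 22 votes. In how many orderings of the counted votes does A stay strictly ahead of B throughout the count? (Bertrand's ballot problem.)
Strict-lead orderings = 93115841412899760

Total orderings of the 67 votes with 45 for A: C(67, 45) = 271250494550621040. By the Bertrand ballot formula (Cycle Lemma / reflection principle), the number of orderings in which A is strictly ahead of B throughout is (p − q)/(p + q) · C(p + q, p) = (45 − 22)/(45 + 22) · 271250494550621040 = 93115841412899760.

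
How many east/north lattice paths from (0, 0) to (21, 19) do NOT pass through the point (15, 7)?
Number of paths = 128116429584

Total paths from (0, 0) to (21, 19): C(40, 21) = 131282408400. Paths through (15, 7): (paths (0, 0) → (15, 7)) × (paths (15, 7) → (21, 19)) = C(22, 15) · C(18, 6) = 170544 · 18564 = 3165978816. Avoidance count = 131282408400 − 3165978816 = 128116429584.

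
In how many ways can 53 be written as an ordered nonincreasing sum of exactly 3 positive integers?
p(53, 3 parts) = 234

Partitions of n into exactly k parts are in bijection with partitions of n − k into at most k parts (subtract 1 from each part). So p(53, exactly 3) = p(50, parts ≤ 3). Computing via the recurrence p(m, j) = p(m, j−1) + p(m−j, j) gives 234.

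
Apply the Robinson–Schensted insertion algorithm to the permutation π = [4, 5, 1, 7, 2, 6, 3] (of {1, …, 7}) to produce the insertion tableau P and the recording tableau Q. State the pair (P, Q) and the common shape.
P = [1, 2, 3] / [4, 5, 6] / [7];  Q = [1, 2, 4] / [3, 5, 6] / [7];  common shape = (3, 3, 1)

Row-insert the values π_1, π_2, … into P one at a time, bumping the leftmost entry strictly greater than the inserted value down to the next row. The recording tableau Q records, in position (i, j), the step at which that cell was added to P.
  Insert 4 (step 1): P = [4];  Q = [1]
  Insert 5 (step 2): P = [4, 5];  Q = [1, 2]
  Insert 1 (step 3): P = [1, 5] / [4];  Q = [1, 2] / [3]
  Insert 7 (step 4): P = [1, 5, 7] / [4];  Q = [1, 2, 4] / [3]
  Insert 2 (step 5): P = [1, 2, 7] / [4, 5];  Q = [1, 2, 4] / [3, 5]
  Insert 6 (step 6): P = [1, 2, 6] / [4, 5, 7];  Q = [1, 2, 4] / [3, 5, 6]
  Insert 3 (step 7): P = [1, 2, 3] / [4, 5, 6] / [7];  Q = [1, 2, 4] / [3, 5, 6] / [7]
Final shape: (3, 3, 1).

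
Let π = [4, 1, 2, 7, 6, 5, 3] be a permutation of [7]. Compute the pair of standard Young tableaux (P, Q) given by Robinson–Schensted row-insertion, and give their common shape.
P = [1, 2, 3] / [4, 5] / [6] / [7];  Q = [1, 3, 4] / [2, 5] / [6] / [7];  common shape = (3, 2, 1, 1)

Row-insert the values π_1, π_2, … into P one at a time, bumping the leftmost entry strictly greater than the inserted value down to the next row. The recording tableau Q records, in position (i, j), the step at which that cell was added to P.
  Insert 4 (step 1): P = [4];  Q = [1]
  Insert 1 (step 2): P = [1] / [4];  Q = [1] / [2]
  Insert 2 (step 3): P = [1, 2] / [4];  Q = [1, 3] / [2]
  Insert 7 (step 4): P = [1, 2, 7] / [4];  Q = [1, 3, 4] / [2]
  Insert 6 (step 5): P = [1, 2, 6] / [4, 7];  Q = [1, 3, 4] / [2, 5]
  Insert 5 (step 6): P = [1, 2, 5] / [4, 6] / [7];  Q = [1, 3, 4] / [2, 5] / [6]
  Insert 3 (step 7): P = [1, 2, 3] / [4, 5] / [6] / [7];  Q = [1, 3, 4] / [2, 5] / [6] / [7]
Final shape: (3, 2, 1, 1).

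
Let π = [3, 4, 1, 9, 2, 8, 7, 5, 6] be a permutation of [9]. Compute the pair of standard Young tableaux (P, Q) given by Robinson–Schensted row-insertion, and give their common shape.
P = [1, 2, 5, 6] / [3, 4, 7] / [8] / [9];  Q = [1, 2, 4, 9] / [3, 5, 6] / [7] / [8];  common shape = (4, 3, 1, 1)

Row-insert the values π_1, π_2, … into P one at a time, bumping the leftmost entry strictly greater than the inserted value down to the next row. The recording tableau Q records, in position (i, j), the step at which that cell was added to P.
  Insert 3 (step 1): P = [3];  Q = [1]
  Insert 4 (step 2): P = [3, 4];  Q = [1, 2]
  Insert 1 (step 3): P = [1, 4] / [3];  Q = [1, 2] / [3]
  Insert 9 (step 4): P = [1, 4, 9] / [3];  Q = [1, 2, 4] / [3]
  Insert 2 (step 5): P = [1, 2, 9] / [3, 4];  Q = [1, 2, 4] / [3, 5]
  Insert 8 (step 6): P = [1, 2, 8] / [3, 4, 9];  Q = [1, 2, 4] / [3, 5, 6]
  Insert 7 (step 7): P = [1, 2, 7] / [3, 4, 8] / [9];  Q = [1, 2, 4] / [3, 5, 6] / [7]
  Insert 5 (step 8): P = [1, 2, 5] / [3, 4, 7] / [8] / [9];  Q = [1, 2, 4] / [3, 5, 6] / [7] / [8]
  Insert 6 (step 9): P = [1, 2, 5, 6] / [3, 4, 7] / [8] / [9];  Q = [1, 2, 4, 9] / [3, 5, 6] / [7] / [8]
Final shape: (4, 3, 1, 1).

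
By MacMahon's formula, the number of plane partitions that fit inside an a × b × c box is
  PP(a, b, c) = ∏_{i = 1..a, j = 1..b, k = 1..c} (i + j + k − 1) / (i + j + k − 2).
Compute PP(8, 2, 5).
PP(8, 2, 5) = 429429

Evaluate the triple product over i = 1..8, j = 1..2, k = 1..5. The factors are (2/1) · (3/2) · (4/3) · (5/4) · (6/5) · (3/2) · (4/3) · (5/4) · … (80 factors total). The numerators and denominators telescope so the product is an integer; carrying out the multiplication exactly gives PP(8, 2, 5) = 429429.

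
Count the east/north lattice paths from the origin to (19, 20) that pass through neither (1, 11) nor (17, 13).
Number of paths = 64555734006

Inclusion–exclusion. Total paths: C(39, 19) = 68923264410. Through P₁: C(12, 1)·C(27, 18) = 56241900. Through P₂: C(30, 17)·C(9, 2) = 4311354600. Since P₁ is strictly southwest of P₂, a monotone path through both must visit P₁ then P₂; paths through both = C(12, 1)·C(18, 16)·C(9, 2) = 66096. Avoid both = 68923264410 − 56241900 − 4311354600 + 66096 = 64555734006.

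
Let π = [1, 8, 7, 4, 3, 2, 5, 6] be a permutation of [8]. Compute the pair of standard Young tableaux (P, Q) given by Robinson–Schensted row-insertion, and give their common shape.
P = [1, 2, 5, 6] / [3] / [4] / [7] / [8];  Q = [1, 2, 7, 8] / [3] / [4] / [5] / [6];  common shape = (4, 1, 1, 1, 1)

Row-insert the values π_1, π_2, … into P one at a time, bumping the leftmost entry strictly greater than the inserted value down to the next row. The recording tableau Q records, in position (i, j), the step at which that cell was added to P.
  Insert 1 (step 1): P = [1];  Q = [1]
  Insert 8 (step 2): P = [1, 8];  Q = [1, 2]
  Insert 7 (step 3): P = [1, 7] / [8];  Q = [1, 2] / [3]
  Insert 4 (step 4): P = [1, 4] / [7] / [8];  Q = [1, 2] / [3] / [4]
  Insert 3 (step 5): P = [1, 3] / [4] / [7] / [8];  Q = [1, 2] / [3] / [4] / [5]
  Insert 2 (step 6): P = [1, 2] / [3] / [4] / [7] / [8];  Q = [1, 2] / [3] / [4] / [5] / [6]
  Insert 5 (step 7): P = [1, 2, 5] / [3] / [4] / [7] / [8];  Q = [1, 2, 7] / [3] / [4] / [5] / [6]
  Insert 6 (step 8): P = [1, 2, 5, 6] / [3] / [4] / [7] / [8];  Q = [1, 2, 7, 8] / [3] / [4] / [5] / [6]
Final shape: (4, 1, 1, 1, 1).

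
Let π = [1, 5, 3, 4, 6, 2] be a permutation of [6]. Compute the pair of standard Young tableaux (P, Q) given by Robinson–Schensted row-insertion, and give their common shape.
P = [1, 2, 4, 6] / [3] / [5];  Q = [1, 2, 4, 5] / [3] / [6];  common shape = (4, 1, 1)

Row-insert the values π_1, π_2, … into P one at a time, bumping the leftmost entry strictly greater than the inserted value down to the next row. The recording tableau Q records, in position (i, j), the step at which that cell was added to P.
  Insert 1 (step 1): P = [1];  Q = [1]
  Insert 5 (step 2): P = [1, 5];  Q = [1, 2]
  Insert 3 (step 3): P = [1, 3] / [5];  Q = [1, 2] / [3]
  Insert 4 (step 4): P = [1, 3, 4] / [5];  Q = [1, 2, 4] / [3]
  Insert 6 (step 5): P = [1, 3, 4, 6] / [5];  Q = [1, 2, 4, 5] / [3]
  Insert 2 (step 6): P = [1, 2, 4, 6] / [3] / [5];  Q = [1, 2, 4, 5] / [3] / [6]
Final shape: (4, 1, 1).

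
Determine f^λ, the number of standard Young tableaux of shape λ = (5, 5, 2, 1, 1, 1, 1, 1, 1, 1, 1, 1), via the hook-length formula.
# SYT of shape (5, 5, 2, 1, 1, 1, 1, 1, 1, 1, 1, 1) = 12345060

Hook-length formula: f^λ = n! / Π hook(c), product over all cells c of the Young diagram. For λ = (5, 5, 2, 1, 1, 1, 1, 1, 1, 1, 1, 1), n = 21 boxes. Hook lengths by row (left-to-right, top-to-bottom): [16, 6, 4, 3, 2]; [15, 5, 3, 2, 1]; [11, 1]; [9]; [8]; [7]; [6]; [5]; [4]; [3]; [2]; [1]. Product of hooks = 4138573824000. So f^λ = 21! / 4138573824000 = 51090942171709440000 / 4138573824000 = 12345060.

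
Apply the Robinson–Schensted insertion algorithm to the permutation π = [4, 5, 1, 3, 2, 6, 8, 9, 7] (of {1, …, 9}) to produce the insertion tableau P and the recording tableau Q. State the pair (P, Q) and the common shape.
P = [1, 2, 6, 7, 9] / [3, 5, 8] / [4];  Q = [1, 2, 6, 7, 8] / [3, 4, 9] / [5];  common shape = (5, 3, 1)

Row-insert the values π_1, π_2, … into P one at a time, bumping the leftmost entry strictly greater than the inserted value down to the next row. The recording tableau Q records, in position (i, j), the step at which that cell was added to P.
  Insert 4 (step 1): P = [4];  Q = [1]
  Insert 5 (step 2): P = [4, 5];  Q = [1, 2]
  Insert 1 (step 3): P = [1, 5] / [4];  Q = [1, 2] / [3]
  Insert 3 (step 4): P = [1, 3] / [4, 5];  Q = [1, 2] / [3, 4]
  Insert 2 (step 5): P = [1, 2] / [3, 5] / [4];  Q = [1, 2] / [3, 4] / [5]
  Insert 6 (step 6): P = [1, 2, 6] / [3, 5] / [4];  Q = [1, 2, 6] / [3, 4] / [5]
  Insert 8 (step 7): P = [1, 2, 6, 8] / [3, 5] / [4];  Q = [1, 2, 6, 7] / [3, 4] / [5]
  Insert 9 (step 8): P = [1, 2, 6, 8, 9] / [3, 5] / [4];  Q = [1, 2, 6, 7, 8] / [3, 4] / [5]
  Insert 7 (step 9): P = [1, 2, 6, 7, 9] / [3, 5, 8] / [4];  Q = [1, 2, 6, 7, 8] / [3, 4, 9] / [5]
Final shape: (5, 3, 1).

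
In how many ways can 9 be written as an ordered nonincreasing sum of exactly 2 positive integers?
p(9, 2 parts) = 4

Partitions of n into exactly k parts ↔ partitions of n − k into at most k parts (subtract 1 from each part). For n = 9, k = 2, the partitions are: 8+1, 7+2, 6+3, 5+4. Count = 4.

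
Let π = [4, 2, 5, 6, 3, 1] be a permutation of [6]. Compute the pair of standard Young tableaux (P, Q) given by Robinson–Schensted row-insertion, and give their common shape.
P = [1, 3, 6] / [2, 5] / [4];  Q = [1, 3, 4] / [2, 5] / [6];  common shape = (3, 2, 1)

Row-insert the values π_1, π_2, … into P one at a time, bumping the leftmost entry strictly greater than the inserted value down to the next row. The recording tableau Q records, in position (i, j), the step at which that cell was added to P.
  Insert 4 (step 1): P = [4];  Q = [1]
  Insert 2 (step 2): P = [2] / [4];  Q = [1] / [2]
  Insert 5 (step 3): P = [2, 5] / [4];  Q = [1, 3] / [2]
  Insert 6 (step 4): P = [2, 5, 6] / [4];  Q = [1, 3, 4] / [2]
  Insert 3 (step 5): P = [2, 3, 6] / [4, 5];  Q = [1, 3, 4] / [2, 5]
  Insert 1 (step 6): P = [1, 3, 6] / [2, 5] / [4];  Q = [1, 3, 4] / [2, 5] / [6]
Final shape: (3, 2, 1).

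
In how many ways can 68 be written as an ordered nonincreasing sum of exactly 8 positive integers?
p(68, 8 parts) = 81457

Partitions of n into exactly k parts are in bijection with partitions of n − k into at most k parts (subtract 1 from each part). So p(68, exactly 8) = p(60, parts ≤ 8). Computing via the recurrence p(m, j) = p(m, j−1) + p(m−j, j) gives 81457.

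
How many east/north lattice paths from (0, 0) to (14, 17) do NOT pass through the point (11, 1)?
Number of paths = 265170897

Total paths from (0, 0) to (14, 17): C(31, 14) = 265182525. Paths through (11, 1): (paths (0, 0) → (11, 1)) × (paths (11, 1) → (14, 17)) = C(12, 11) · C(19, 3) = 12 · 969 = 11628. Avoidance count = 265182525 − 11628 = 265170897.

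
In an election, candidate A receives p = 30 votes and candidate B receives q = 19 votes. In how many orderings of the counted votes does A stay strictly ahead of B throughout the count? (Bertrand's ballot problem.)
Strict-lead orderings = 4232010895376

Total orderings of the 49 votes with 30 for A: C(49, 30) = 18851684897584. By the Bertrand ballot formula (Cycle Lemma / reflection principle), the number of orderings in which A is strictly ahead of B throughout is (p − q)/(p + q) · C(p + q, p) = (30 − 19)/(30 + 19) · 18851684897584 = 4232010895376.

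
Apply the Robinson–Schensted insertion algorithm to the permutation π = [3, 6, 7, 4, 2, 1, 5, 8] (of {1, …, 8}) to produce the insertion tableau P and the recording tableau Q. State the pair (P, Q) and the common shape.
P = [1, 4, 5, 8] / [2, 7] / [3] / [6];  Q = [1, 2, 3, 8] / [4, 7] / [5] / [6];  common shape = (4, 2, 1, 1)

Row-insert the values π_1, π_2, … into P one at a time, bumping the leftmost entry strictly greater than the inserted value down to the next row. The recording tableau Q records, in position (i, j), the step at which that cell was added to P.
  Insert 3 (step 1): P = [3];  Q = [1]
  Insert 6 (step 2): P = [3, 6];  Q = [1, 2]
  Insert 7 (step 3): P = [3, 6, 7];  Q = [1, 2, 3]
  Insert 4 (step 4): P = [3, 4, 7] / [6];  Q = [1, 2, 3] / [4]
  Insert 2 (step 5): P = [2, 4, 7] / [3] / [6];  Q = [1, 2, 3] / [4] / [5]
  Insert 1 (step 6): P = [1, 4, 7] / [2] / [3] / [6];  Q = [1, 2, 3] / [4] / [5] / [6]
  Insert 5 (step 7): P = [1, 4, 5] / [2, 7] / [3] / [6];  Q = [1, 2, 3] / [4, 7] / [5] / [6]
  Insert 8 (step 8): P = [1, 4, 5, 8] / [2, 7] / [3] / [6];  Q = [1, 2, 3, 8] / [4, 7] / [5] / [6]
Final shape: (4, 2, 1, 1).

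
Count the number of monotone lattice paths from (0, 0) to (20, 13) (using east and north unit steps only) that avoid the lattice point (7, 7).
Number of paths = 480049416

Total paths from (0, 0) to (20, 13): C(33, 20) = 573166440. Paths through (7, 7): (paths (0, 0) → (7, 7)) × (paths (7, 7) → (20, 13)) = C(14, 7) · C(19, 13) = 3432 · 27132 = 93117024. Avoidance count = 573166440 − 93117024 = 480049416.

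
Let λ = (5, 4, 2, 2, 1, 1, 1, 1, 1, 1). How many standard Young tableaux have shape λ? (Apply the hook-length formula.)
# SYT of shape (5, 4, 2, 2, 1, 1, 1, 1, 1, 1) = 8314020

Hook-length formula: f^λ = n! / Π hook(c), product over all cells c of the Young diagram. For λ = (5, 4, 2, 2, 1, 1, 1, 1, 1, 1), n = 19 boxes. Hook lengths by row (left-to-right, top-to-bottom): [14, 7, 4, 3, 1]; [12, 5, 2, 1]; [9, 2]; [8, 1]; [6]; [5]; [4]; [3]; [2]; [1]. Product of hooks = 14631321600. So f^λ = 19! / 14631321600 = 121645100408832000 / 14631321600 = 8314020.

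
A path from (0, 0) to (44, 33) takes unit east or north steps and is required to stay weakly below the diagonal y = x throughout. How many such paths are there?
Number of paths = 1677257488278232514920

By the reflection principle (André's argument), the number of monotone paths to (44, 33) with n ≤ m that never go above y = x is C(77, 44) − C(77, 45) = 6289715581043371930950 − 4612458092765139416030 = 1677257488278232514920.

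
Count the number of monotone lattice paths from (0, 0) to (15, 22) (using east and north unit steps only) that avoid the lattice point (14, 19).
Number of paths = 6088962960

Total paths from (0, 0) to (15, 22): C(37, 15) = 9364199760. Paths through (14, 19): (paths (0, 0) → (14, 19)) × (paths (14, 19) → (15, 22)) = C(33, 14) · C(4, 1) = 818809200 · 4 = 3275236800. Avoidance count = 9364199760 − 3275236800 = 6088962960.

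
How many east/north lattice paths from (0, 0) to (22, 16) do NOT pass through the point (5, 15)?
Number of paths = 22239695358

Total paths from (0, 0) to (22, 16): C(38, 22) = 22239974430. Paths through (5, 15): (paths (0, 0) → (5, 15)) × (paths (5, 15) → (22, 16)) = C(20, 5) · C(18, 17) = 15504 · 18 = 279072. Avoidance count = 22239974430 − 279072 = 22239695358.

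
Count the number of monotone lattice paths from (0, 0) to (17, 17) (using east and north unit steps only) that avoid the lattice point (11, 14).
Number of paths = 1959184620

Total paths from (0, 0) to (17, 17): C(34, 17) = 2333606220. Paths through (11, 14): (paths (0, 0) → (11, 14)) × (paths (11, 14) → (17, 17)) = C(25, 11) · C(9, 6) = 4457400 · 84 = 374421600. Avoidance count = 2333606220 − 374421600 = 1959184620.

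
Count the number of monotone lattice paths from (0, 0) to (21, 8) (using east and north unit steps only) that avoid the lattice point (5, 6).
Number of paths = 4221459

Total paths from (0, 0) to (21, 8): C(29, 21) = 4292145. Paths through (5, 6): (paths (0, 0) → (5, 6)) × (paths (5, 6) → (21, 8)) = C(11, 5) · C(18, 16) = 462 · 153 = 70686. Avoidance count = 4292145 − 70686 = 4221459.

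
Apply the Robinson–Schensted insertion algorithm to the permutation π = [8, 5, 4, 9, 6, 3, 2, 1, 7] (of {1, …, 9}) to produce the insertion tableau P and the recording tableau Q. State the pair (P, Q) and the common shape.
P = [1, 6, 7] / [2, 9] / [3] / [4] / [5] / [8];  Q = [1, 4, 9] / [2, 5] / [3] / [6] / [7] / [8];  common shape = (3, 2, 1, 1, 1, 1)

Row-insert the values π_1, π_2, … into P one at a time, bumping the leftmost entry strictly greater than the inserted value down to the next row. The recording tableau Q records, in position (i, j), the step at which that cell was added to P.
  Insert 8 (step 1): P = [8];  Q = [1]
  Insert 5 (step 2): P = [5] / [8];  Q = [1] / [2]
  Insert 4 (step 3): P = [4] / [5] / [8];  Q = [1] / [2] / [3]
  Insert 9 (step 4): P = [4, 9] / [5] / [8];  Q = [1, 4] / [2] / [3]
  Insert 6 (step 5): P = [4, 6] / [5, 9] / [8];  Q = [1, 4] / [2, 5] / [3]
  Insert 3 (step 6): P = [3, 6] / [4, 9] / [5] / [8];  Q = [1, 4] / [2, 5] / [3] / [6]
  Insert 2 (step 7): P = [2, 6] / [3, 9] / [4] / [5] / [8];  Q = [1, 4] / [2, 5] / [3] / [6] / [7]
  Insert 1 (step 8): P = [1, 6] / [2, 9] / [3] / [4] / [5] / [8];  Q = [1, 4] / [2, 5] / [3] / [6] / [7] / [8]
  Insert 7 (step 9): P = [1, 6, 7] / [2, 9] / [3] / [4] / [5] / [8];  Q = [1, 4, 9] / [2, 5] / [3] / [6] / [7] / [8]
Final shape: (3, 2, 1, 1, 1, 1).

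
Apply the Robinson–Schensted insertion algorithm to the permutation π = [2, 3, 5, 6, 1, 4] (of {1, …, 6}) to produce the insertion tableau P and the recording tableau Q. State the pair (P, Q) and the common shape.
P = [1, 3, 4, 6] / [2, 5];  Q = [1, 2, 3, 4] / [5, 6];  common shape = (4, 2)

Row-insert the values π_1, π_2, … into P one at a time, bumping the leftmost entry strictly greater than the inserted value down to the next row. The recording tableau Q records, in position (i, j), the step at which that cell was added to P.
  Insert 2 (step 1): P = [2];  Q = [1]
  Insert 3 (step 2): P = [2, 3];  Q = [1, 2]
  Insert 5 (step 3): P = [2, 3, 5];  Q = [1, 2, 3]
  Insert 6 (step 4): P = [2, 3, 5, 6];  Q = [1, 2, 3, 4]
  Insert 1 (step 5): P = [1, 3, 5, 6] / [2];  Q = [1, 2, 3, 4] / [5]
  Insert 4 (step 6): P = [1, 3, 4, 6] / [2, 5];  Q = [1, 2, 3, 4] / [5, 6]
Final shape: (4, 2).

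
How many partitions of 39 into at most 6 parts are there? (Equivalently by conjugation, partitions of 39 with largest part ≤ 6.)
p(39, parts ≤ 6) = 3331

Use the recurrence p(n, m) = p(n, m−1) + p(n−m, m): either the largest part is < m (count p(n, m−1)) or the largest part is exactly m (remove one copy of m, count p(n−m, m)). With p(0, ·) = 1 this gives p(39, parts ≤ 6) = 3331. (By conjugating Young diagrams, this also counts partitions of 39 into at most 6 parts.)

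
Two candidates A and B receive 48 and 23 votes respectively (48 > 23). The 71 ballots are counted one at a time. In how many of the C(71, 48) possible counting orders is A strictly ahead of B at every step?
Strict-lead orderings = 933129303062092500

Total orderings of the 71 votes with 48 for A: C(71, 48) = 2650087220696342700. By the Bertrand ballot formula (Cycle Lemma / reflection principle), the number of orderings in which A is strictly ahead of B throughout is (p − q)/(p + q) · C(p + q, p) = (48 − 23)/(48 + 23) · 2650087220696342700 = 933129303062092500.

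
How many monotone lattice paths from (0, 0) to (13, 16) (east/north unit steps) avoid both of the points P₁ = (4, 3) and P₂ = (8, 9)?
Number of paths = 37021895

Inclusion–exclusion. Total paths: C(29, 13) = 67863915. Through P₁: C(7, 4)·C(22, 9) = 17409700. Through P₂: C(17, 8)·C(12, 5) = 19253520. Since P₁ is strictly southwest of P₂, a monotone path through both must visit P₁ then P₂; paths through both = C(7, 4)·C(10, 4)·C(12, 5) = 5821200. Avoid both = 67863915 − 17409700 − 19253520 + 5821200 = 37021895.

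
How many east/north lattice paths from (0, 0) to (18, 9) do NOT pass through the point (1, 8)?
Number of paths = 4686663

Total paths from (0, 0) to (18, 9): C(27, 18) = 4686825. Paths through (1, 8): (paths (0, 0) → (1, 8)) × (paths (1, 8) → (18, 9)) = C(9, 1) · C(18, 17) = 9 · 18 = 162. Avoidance count = 4686825 − 162 = 4686663.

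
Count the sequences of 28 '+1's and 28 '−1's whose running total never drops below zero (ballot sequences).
C_28 = 263747951750360

These ballot sequences are counted by the Catalan number C_n = (1/(n + 1)) · C(2n, n). For n = 28: C_28 = (1/29) · C(56, 28) = 7648690600760440/29 = 263747951750360.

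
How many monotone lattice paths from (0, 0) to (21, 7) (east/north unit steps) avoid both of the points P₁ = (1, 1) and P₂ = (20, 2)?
Number of paths = 722434

Inclusion–exclusion. Total paths: C(28, 21) = 1184040. Through P₁: C(2, 1)·C(26, 20) = 460460. Through P₂: C(22, 20)·C(6, 1) = 1386. Since P₁ is strictly southwest of P₂, a monotone path through both must visit P₁ then P₂; paths through both = C(2, 1)·C(20, 19)·C(6, 1) = 240. Avoid both = 1184040 − 460460 − 1386 + 240 = 722434.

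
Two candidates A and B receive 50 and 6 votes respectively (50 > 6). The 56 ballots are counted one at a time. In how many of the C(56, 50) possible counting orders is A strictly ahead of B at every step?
Strict-lead orderings = 25510914

Total orderings of the 56 votes with 50 for A: C(56, 50) = 32468436. By the Bertrand ballot formula (Cycle Lemma / reflection principle), the number of orderings in which A is strictly ahead of B throughout is (p − q)/(p + q) · C(p + q, p) = (50 − 6)/(50 + 6) · 32468436 = 25510914.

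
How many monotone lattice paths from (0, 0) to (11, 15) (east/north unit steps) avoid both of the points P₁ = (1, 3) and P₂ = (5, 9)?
Number of paths = 4065888

Inclusion–exclusion. Total paths: C(26, 11) = 7726160. Through P₁: C(4, 1)·C(22, 10) = 2586584. Through P₂: C(14, 5)·C(12, 6) = 1849848. Since P₁ is strictly southwest of P₂, a monotone path through both must visit P₁ then P₂; paths through both = C(4, 1)·C(10, 4)·C(12, 6) = 776160. Avoid both = 7726160 − 2586584 − 1849848 + 776160 = 4065888.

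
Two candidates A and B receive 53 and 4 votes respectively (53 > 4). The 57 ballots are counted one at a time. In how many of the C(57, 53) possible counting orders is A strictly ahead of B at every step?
Strict-lead orderings = 339570

Total orderings of the 57 votes with 53 for A: C(57, 53) = 395010. By the Bertrand ballot formula (Cycle Lemma / reflection principle), the number of orderings in which A is strictly ahead of B throughout is (p − q)/(p + q) · C(p + q, p) = (53 − 4)/(53 + 4) · 395010 = 339570.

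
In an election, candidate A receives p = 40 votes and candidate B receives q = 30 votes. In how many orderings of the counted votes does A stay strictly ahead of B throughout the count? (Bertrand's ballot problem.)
Strict-lead orderings = 7906820008306215304

Total orderings of the 70 votes with 40 for A: C(70, 40) = 55347740058143507128. By the Bertrand ballot formula (Cycle Lemma / reflection principle), the number of orderings in which A is strictly ahead of B throughout is (p − q)/(p + q) · C(p + q, p) = (40 − 30)/(40 + 30) · 55347740058143507128 = 7906820008306215304.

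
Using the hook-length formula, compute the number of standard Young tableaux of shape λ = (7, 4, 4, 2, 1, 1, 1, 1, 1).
# SYT of shape (7, 4, 4, 2, 1, 1, 1, 1, 1) = 1489872384

Hook-length formula: f^λ = n! / Π hook(c), product over all cells c of the Young diagram. For λ = (7, 4, 4, 2, 1, 1, 1, 1, 1), n = 22 boxes. Hook lengths by row (left-to-right, top-to-bottom): [15, 9, 7, 6, 3, 2, 1]; [11, 5, 3, 2]; [10, 4, 2, 1]; [7, 1]; [5]; [4]; [3]; [2]; [1]. Product of hooks = 754427520000. So f^λ = 22! / 754427520000 = 1124000727777607680000 / 754427520000 = 1489872384.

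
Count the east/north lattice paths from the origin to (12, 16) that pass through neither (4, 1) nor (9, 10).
Number of paths = 21051273

Inclusion–exclusion. Total paths: C(28, 12) = 30421755. Through P₁: C(5, 4)·C(23, 8) = 2451570. Through P₂: C(19, 9)·C(9, 3) = 7759752. Since P₁ is strictly southwest of P₂, a monotone path through both must visit P₁ then P₂; paths through both = C(5, 4)·C(14, 5)·C(9, 3) = 840840. Avoid both = 30421755 − 2451570 − 7759752 + 840840 = 21051273.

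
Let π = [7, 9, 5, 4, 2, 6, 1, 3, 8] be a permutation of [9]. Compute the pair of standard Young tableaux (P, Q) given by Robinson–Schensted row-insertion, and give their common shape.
P = [1, 3, 8] / [2, 6] / [4, 9] / [5] / [7];  Q = [1, 2, 9] / [3, 6] / [4, 8] / [5] / [7];  common shape = (3, 2, 2, 1, 1)

Row-insert the values π_1, π_2, … into P one at a time, bumping the leftmost entry strictly greater than the inserted value down to the next row. The recording tableau Q records, in position (i, j), the step at which that cell was added to P.
  Insert 7 (step 1): P = [7];  Q = [1]
  Insert 9 (step 2): P = [7, 9];  Q = [1, 2]
  Insert 5 (step 3): P = [5, 9] / [7];  Q = [1, 2] / [3]
  Insert 4 (step 4): P = [4, 9] / [5] / [7];  Q = [1, 2] / [3] / [4]
  Insert 2 (step 5): P = [2, 9] / [4] / [5] / [7];  Q = [1, 2] / [3] / [4] / [5]
  Insert 6 (step 6): P = [2, 6] / [4, 9] / [5] / [7];  Q = [1, 2] / [3, 6] / [4] / [5]
  Insert 1 (step 7): P = [1, 6] / [2, 9] / [4] / [5] / [7];  Q = [1, 2] / [3, 6] / [4] / [5] / [7]
  Insert 3 (step 8): P = [1, 3] / [2, 6] / [4, 9] / [5] / [7];  Q = [1, 2] / [3, 6] / [4, 8] / [5] / [7]
  Insert 8 (step 9): P = [1, 3, 8] / [2, 6] / [4, 9] / [5] / [7];  Q = [1, 2, 9] / [3, 6] / [4, 8] / [5] / [7]
Final shape: (3, 2, 2, 1, 1).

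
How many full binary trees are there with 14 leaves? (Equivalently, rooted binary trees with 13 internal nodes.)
C_13 = 742900

These full binary trees are counted by the Catalan number C_n = (1/(n + 1)) · C(2n, n). For n = 13: C_13 = (1/14) · C(26, 13) = 10400600/14 = 742900.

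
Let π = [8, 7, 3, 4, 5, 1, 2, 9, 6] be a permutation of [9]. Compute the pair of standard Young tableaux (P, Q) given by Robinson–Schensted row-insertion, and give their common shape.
P = [1, 2, 5, 6] / [3, 4, 9] / [7] / [8];  Q = [1, 4, 5, 8] / [2, 7, 9] / [3] / [6];  common shape = (4, 3, 1, 1)

Row-insert the values π_1, π_2, … into P one at a time, bumping the leftmost entry strictly greater than the inserted value down to the next row. The recording tableau Q records, in position (i, j), the step at which that cell was added to P.
  Insert 8 (step 1): P = [8];  Q = [1]
  Insert 7 (step 2): P = [7] / [8];  Q = [1] / [2]
  Insert 3 (step 3): P = [3] / [7] / [8];  Q = [1] / [2] / [3]
  Insert 4 (step 4): P = [3, 4] / [7] / [8];  Q = [1, 4] / [2] / [3]
  Insert 5 (step 5): P = [3, 4, 5] / [7] / [8];  Q = [1, 4, 5] / [2] / [3]
  Insert 1 (step 6): P = [1, 4, 5] / [3] / [7] / [8];  Q = [1, 4, 5] / [2] / [3] / [6]
  Insert 2 (step 7): P = [1, 2, 5] / [3, 4] / [7] / [8];  Q = [1, 4, 5] / [2, 7] / [3] / [6]
  Insert 9 (step 8): P = [1, 2, 5, 9] / [3, 4] / [7] / [8];  Q = [1, 4, 5, 8] / [2, 7] / [3] / [6]
  Insert 6 (step 9): P = [1, 2, 5, 6] / [3, 4, 9] / [7] / [8];  Q = [1, 4, 5, 8] / [2, 7, 9] / [3] / [6]
Final shape: (4, 3, 1, 1).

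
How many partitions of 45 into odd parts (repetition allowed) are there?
p_odd(45) = 2048

Enumerate partitions using only odd parts via the recurrence o(n, m) = o(n, m−2) + o(n−m, m) over odd m, starting from the largest odd part ≤ n. This gives p_odd(45) = 2048. (Euler's theorem: equals the count of distinct-part partitions.)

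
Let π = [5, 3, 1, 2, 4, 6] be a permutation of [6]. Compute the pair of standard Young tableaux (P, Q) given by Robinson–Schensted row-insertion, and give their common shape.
P = [1, 2, 4, 6] / [3] / [5];  Q = [1, 4, 5, 6] / [2] / [3];  common shape = (4, 1, 1)

Row-insert the values π_1, π_2, … into P one at a time, bumping the leftmost entry strictly greater than the inserted value down to the next row. The recording tableau Q records, in position (i, j), the step at which that cell was added to P.
  Insert 5 (step 1): P = [5];  Q = [1]
  Insert 3 (step 2): P = [3] / [5];  Q = [1] / [2]
  Insert 1 (step 3): P = [1] / [3] / [5];  Q = [1] / [2] / [3]
  Insert 2 (step 4): P = [1, 2] / [3] / [5];  Q = [1, 4] / [2] / [3]
  Insert 4 (step 5): P = [1, 2, 4] / [3] / [5];  Q = [1, 4, 5] / [2] / [3]
  Insert 6 (step 6): P = [1, 2, 4, 6] / [3] / [5];  Q = [1, 4, 5, 6] / [2] / [3]
Final shape: (4, 1, 1).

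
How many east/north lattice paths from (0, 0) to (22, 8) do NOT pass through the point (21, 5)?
Number of paths = 5589805

Total paths from (0, 0) to (22, 8): C(30, 22) = 5852925. Paths through (21, 5): (paths (0, 0) → (21, 5)) × (paths (21, 5) → (22, 8)) = C(26, 21) · C(4, 1) = 65780 · 4 = 263120. Avoidance count = 5852925 − 263120 = 5589805.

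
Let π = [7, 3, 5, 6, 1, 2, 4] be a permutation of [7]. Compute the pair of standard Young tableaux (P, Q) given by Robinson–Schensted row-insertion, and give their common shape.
P = [1, 2, 4] / [3, 5, 6] / [7];  Q = [1, 3, 4] / [2, 6, 7] / [5];  common shape = (3, 3, 1)

Row-insert the values π_1, π_2, … into P one at a time, bumping the leftmost entry strictly greater than the inserted value down to the next row. The recording tableau Q records, in position (i, j), the step at which that cell was added to P.
  Insert 7 (step 1): P = [7];  Q = [1]
  Insert 3 (step 2): P = [3] / [7];  Q = [1] / [2]
  Insert 5 (step 3): P = [3, 5] / [7];  Q = [1, 3] / [2]
  Insert 6 (step 4): P = [3, 5, 6] / [7];  Q = [1, 3, 4] / [2]
  Insert 1 (step 5): P = [1, 5, 6] / [3] / [7];  Q = [1, 3, 4] / [2] / [5]
  Insert 2 (step 6): P = [1, 2, 6] / [3, 5] / [7];  Q = [1, 3, 4] / [2, 6] / [5]
  Insert 4 (step 7): P = [1, 2, 4] / [3, 5, 6] / [7];  Q = [1, 3, 4] / [2, 6, 7] / [5]
Final shape: (3, 3, 1).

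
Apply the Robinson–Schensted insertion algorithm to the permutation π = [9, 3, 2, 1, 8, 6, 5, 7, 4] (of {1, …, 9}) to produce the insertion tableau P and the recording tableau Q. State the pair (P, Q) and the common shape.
P = [1, 4, 7] / [2, 5] / [3, 6] / [8] / [9];  Q = [1, 5, 8] / [2, 6] / [3, 7] / [4] / [9];  common shape = (3, 2, 2, 1, 1)

Row-insert the values π_1, π_2, … into P one at a time, bumping the leftmost entry strictly greater than the inserted value down to the next row. The recording tableau Q records, in position (i, j), the step at which that cell was added to P.
  Insert 9 (step 1): P = [9];  Q = [1]
  Insert 3 (step 2): P = [3] / [9];  Q = [1] / [2]
  Insert 2 (step 3): P = [2] / [3] / [9];  Q = [1] / [2] / [3]
  Insert 1 (step 4): P = [1] / [2] / [3] / [9];  Q = [1] / [2] / [3] / [4]
  Insert 8 (step 5): P = [1, 8] / [2] / [3] / [9];  Q = [1, 5] / [2] / [3] / [4]
  Insert 6 (step 6): P = [1, 6] / [2, 8] / [3] / [9];  Q = [1, 5] / [2, 6] / [3] / [4]
  Insert 5 (step 7): P = [1, 5] / [2, 6] / [3, 8] / [9];  Q = [1, 5] / [2, 6] / [3, 7] / [4]
  Insert 7 (step 8): P = [1, 5, 7] / [2, 6] / [3, 8] / [9];  Q = [1, 5, 8] / [2, 6] / [3, 7] / [4]
  Insert 4 (step 9): P = [1, 4, 7] / [2, 5] / [3, 6] / [8] / [9];  Q = [1, 5, 8] / [2, 6] / [3, 7] / [4] / [9]
Final shape: (3, 2, 2, 1, 1).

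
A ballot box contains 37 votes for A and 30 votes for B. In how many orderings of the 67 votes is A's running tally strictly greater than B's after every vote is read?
Strict-lead orderings = 1043699033810088656

Total orderings of the 67 votes with 37 for A: C(67, 37) = 9989690752182277136. By the Bertrand ballot formula (Cycle Lemma / reflection principle), the number of orderings in which A is strictly ahead of B throughout is (p − q)/(p + q) · C(p + q, p) = (37 − 30)/(37 + 30) · 9989690752182277136 = 1043699033810088656.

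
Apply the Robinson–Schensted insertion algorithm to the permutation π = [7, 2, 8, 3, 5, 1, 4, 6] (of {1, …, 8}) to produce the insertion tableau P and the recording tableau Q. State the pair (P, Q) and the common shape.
P = [1, 3, 4, 6] / [2, 5] / [7, 8];  Q = [1, 3, 5, 8] / [2, 4] / [6, 7];  common shape = (4, 2, 2)

Row-insert the values π_1, π_2, … into P one at a time, bumping the leftmost entry strictly greater than the inserted value down to the next row. The recording tableau Q records, in position (i, j), the step at which that cell was added to P.
  Insert 7 (step 1): P = [7];  Q = [1]
  Insert 2 (step 2): P = [2] / [7];  Q = [1] / [2]
  Insert 8 (step 3): P = [2, 8] / [7];  Q = [1, 3] / [2]
  Insert 3 (step 4): P = [2, 3] / [7, 8];  Q = [1, 3] / [2, 4]
  Insert 5 (step 5): P = [2, 3, 5] / [7, 8];  Q = [1, 3, 5] / [2, 4]
  Insert 1 (step 6): P = [1, 3, 5] / [2, 8] / [7];  Q = [1, 3, 5] / [2, 4] / [6]
  Insert 4 (step 7): P = [1, 3, 4] / [2, 5] / [7, 8];  Q = [1, 3, 5] / [2, 4] / [6, 7]
  Insert 6 (step 8): P = [1, 3, 4, 6] / [2, 5] / [7, 8];  Q = [1, 3, 5, 8] / [2, 4] / [6, 7]
Final shape: (4, 2, 2).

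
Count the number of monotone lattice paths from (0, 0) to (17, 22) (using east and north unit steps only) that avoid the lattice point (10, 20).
Number of paths = 49939497270

Total paths from (0, 0) to (17, 22): C(39, 17) = 51021117810. Paths through (10, 20): (paths (0, 0) → (10, 20)) × (paths (10, 20) → (17, 22)) = C(30, 10) · C(9, 7) = 30045015 · 36 = 1081620540. Avoidance count = 51021117810 − 1081620540 = 49939497270.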